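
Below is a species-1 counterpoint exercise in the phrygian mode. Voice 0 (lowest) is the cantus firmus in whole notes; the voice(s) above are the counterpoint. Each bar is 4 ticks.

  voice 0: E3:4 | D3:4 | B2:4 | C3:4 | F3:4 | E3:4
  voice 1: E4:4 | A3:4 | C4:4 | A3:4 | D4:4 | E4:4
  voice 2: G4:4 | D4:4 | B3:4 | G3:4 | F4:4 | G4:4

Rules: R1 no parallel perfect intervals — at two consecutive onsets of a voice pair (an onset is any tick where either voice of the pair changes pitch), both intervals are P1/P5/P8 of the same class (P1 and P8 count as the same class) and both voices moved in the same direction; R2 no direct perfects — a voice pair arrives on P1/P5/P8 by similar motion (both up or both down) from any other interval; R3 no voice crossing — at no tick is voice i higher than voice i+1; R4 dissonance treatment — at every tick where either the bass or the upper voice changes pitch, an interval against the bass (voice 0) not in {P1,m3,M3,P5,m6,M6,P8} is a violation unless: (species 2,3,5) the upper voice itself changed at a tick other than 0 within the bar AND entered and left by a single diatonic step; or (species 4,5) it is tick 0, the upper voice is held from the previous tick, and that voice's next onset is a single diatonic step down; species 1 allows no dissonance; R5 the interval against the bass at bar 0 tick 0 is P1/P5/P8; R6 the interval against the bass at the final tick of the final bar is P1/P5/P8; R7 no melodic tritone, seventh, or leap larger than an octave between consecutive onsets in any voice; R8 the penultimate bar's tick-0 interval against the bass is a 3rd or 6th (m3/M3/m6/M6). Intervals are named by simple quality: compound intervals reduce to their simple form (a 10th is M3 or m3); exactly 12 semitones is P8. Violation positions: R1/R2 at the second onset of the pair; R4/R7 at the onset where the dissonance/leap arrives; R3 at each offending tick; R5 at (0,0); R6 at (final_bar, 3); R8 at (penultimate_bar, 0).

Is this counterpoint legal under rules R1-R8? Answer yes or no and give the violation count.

bar 0: v0=E3 v1=E4 v2=G4 (m3)
bar 1: v0=D3 v1=A3 v2=D4 (P8)
bar 2: v0=B2 v1=C4 v2=B3 (P8)
bar 3: v0=C3 v1=A3 v2=G3 (P5)
bar 4: v0=F3 v1=D4 v2=F4 (P8)
bar 5: v0=E3 v1=E4 v2=G4 (m3)
  R5 @ bar0.0: opens on m3
  R2 @ bar1.0: E3/E4 P8 -> D3/A3 P5 similar
  R2 @ bar1.0: E3/G4 m3 -> D3/D4 P8 similar
  R1 @ bar2.0: D3/D4 P8 -> B2/B3 P8 similar
  R3 @ bar2.0: C4 above B3
  R4 @ bar2.0: B2/C4 m2 untreated
  R3 @ bar2.1: C4 above B3
  R3 @ bar2.2: C4 above B3
  R3 @ bar2.3: C4 above B3
  R3 @ bar3.0: A3 above G3
  R3 @ bar3.1: A3 above G3
  R3 @ bar3.2: A3 above G3
  R3 @ bar3.3: A3 above G3
  R2 @ bar4.0: C3/G3 P5 -> F3/F4 P8 similar
  R7 @ bar4.0: G3->F4 leap 10st
  R8 @ bar4.0: penult P8 not 3rd/6th
  R6 @ bar5.3: closes on m3

No (17 violations)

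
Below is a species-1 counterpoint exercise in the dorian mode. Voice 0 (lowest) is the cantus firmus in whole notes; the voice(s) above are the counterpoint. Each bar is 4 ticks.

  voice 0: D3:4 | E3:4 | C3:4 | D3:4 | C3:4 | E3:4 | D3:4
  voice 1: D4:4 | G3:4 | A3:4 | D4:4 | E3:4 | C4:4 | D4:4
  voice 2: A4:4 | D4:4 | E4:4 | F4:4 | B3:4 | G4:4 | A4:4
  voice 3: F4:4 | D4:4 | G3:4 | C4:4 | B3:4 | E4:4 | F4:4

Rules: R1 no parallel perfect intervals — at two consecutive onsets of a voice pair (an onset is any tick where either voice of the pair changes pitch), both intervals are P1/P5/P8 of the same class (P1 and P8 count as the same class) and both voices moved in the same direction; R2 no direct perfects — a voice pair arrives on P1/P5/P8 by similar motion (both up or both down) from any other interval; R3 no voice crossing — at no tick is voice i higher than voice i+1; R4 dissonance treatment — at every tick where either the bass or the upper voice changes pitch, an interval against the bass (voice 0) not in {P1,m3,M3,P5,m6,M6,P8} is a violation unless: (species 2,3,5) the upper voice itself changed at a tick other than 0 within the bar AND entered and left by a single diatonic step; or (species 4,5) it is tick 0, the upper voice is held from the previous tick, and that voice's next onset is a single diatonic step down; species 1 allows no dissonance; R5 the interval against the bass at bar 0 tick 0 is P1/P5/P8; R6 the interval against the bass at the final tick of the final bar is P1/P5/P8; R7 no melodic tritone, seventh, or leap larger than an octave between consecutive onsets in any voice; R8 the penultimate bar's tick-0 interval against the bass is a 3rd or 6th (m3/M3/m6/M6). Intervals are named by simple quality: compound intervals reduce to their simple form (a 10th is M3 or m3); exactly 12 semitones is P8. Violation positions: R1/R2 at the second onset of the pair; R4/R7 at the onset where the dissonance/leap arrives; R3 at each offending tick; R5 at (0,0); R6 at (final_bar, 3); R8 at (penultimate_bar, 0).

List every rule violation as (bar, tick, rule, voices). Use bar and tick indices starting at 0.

(0, 0, R3, (2, 3))
(0, 0, R5, (0, 3))
(0, 1, R3, (2, 3))
(0, 2, R3, (2, 3))
(0, 3, R3, (2, 3))
(1, 0, R1, (1, 2))
(1, 0, R2, (1, 3))
(1, 0, R2, (2, 3))
(1, 0, R4, (0, 2))
(1, 0, R4, (0, 3))
(2, 0, R1, (1, 2))
(2, 0, R2, (0, 3))
(2, 0, R3, (2, 3))
(2, 1, R3, (2, 3))
(2, 2, R3, (2, 3))
(2, 3, R3, (2, 3))
(3, 0, R2, (0, 1))
(3, 0, R3, (2, 3))
(3, 0, R4, (0, 3))
(3, 1, R3, (2, 3))
(3, 2, R3, (2, 3))
(3, 3, R3, (2, 3))
(4, 0, R2, (1, 2))
(4, 0, R2, (1, 3))
(4, 0, R2, (2, 3))
(4, 0, R4, (0, 2))
(4, 0, R4, (0, 3))
(4, 0, R7, (1,))
(4, 0, R7, (2,))
(5, 0, R1, (1, 2))
(5, 0, R2, (0, 3))
(5, 0, R3, (2, 3))
(5, 0, R8, (0, 3))
(5, 1, R3, (2, 3))
(5, 2, R3, (2, 3))
(5, 3, R3, (2, 3))
(6, 0, R1, (1, 2))
(6, 0, R3, (2, 3))
(6, 1, R3, (2, 3))
(6, 2, R3, (2, 3))
(6, 3, R3, (2, 3))
(6, 3, R6, (0, 3))

bar 0: v0=D3 v1=D4 v2=A4 v3=F4 downbeat m3
bar 1: v0=E3 v1=G3 v2=D4 v3=D4 downbeat m7
bar 2: v0=C3 v1=A3 v2=E4 v3=G3 downbeat P5
bar 3: v0=D3 v1=D4 v2=F4 v3=C4 downbeat m7
bar 4: v0=C3 v1=E3 v2=B3 v3=B3 downbeat M7
bar 5: v0=E3 v1=C4 v2=G4 v3=E4 downbeat P8
bar 6: v0=D3 v1=D4 v2=A4 v3=F4 downbeat m3
  -> R3 @ bar 0 tick 0 v(2, 3): A4 above F4
  -> R5 @ bar 0 tick 0 v(0, 3): opens on m3
  -> R3 @ bar 0 tick 1 v(2, 3): A4 above F4
  -> R3 @ bar 0 tick 2 v(2, 3): A4 above F4
  -> R3 @ bar 0 tick 3 v(2, 3): A4 above F4
  -> R1 @ bar 1 tick 0 v(1, 2): D4/A4 P5 -> G3/D4 P5 similar
  -> R2 @ bar 1 tick 0 v(1, 3): D4/F4 m3 -> G3/D4 P5 similar
  -> R2 @ bar 1 tick 0 v(2, 3): A4/F4 M3 -> D4/D4 P1 similar
  -> R4 @ bar 1 tick 0 v(0, 2): E3/D4 m7 untreated
  -> R4 @ bar 1 tick 0 v(0, 3): E3/D4 m7 untreated
  -> R1 @ bar 2 tick 0 v(1, 2): G3/D4 P5 -> A3/E4 P5 similar
  -> R2 @ bar 2 tick 0 v(0, 3): E3/D4 m7 -> C3/G3 P5 similar
  -> R3 @ bar 2 tick 0 v(2, 3): E4 above G3
  -> R3 @ bar 2 tick 1 v(2, 3): E4 above G3
  -> R3 @ bar 2 tick 2 v(2, 3): E4 above G3
  -> R3 @ bar 2 tick 3 v(2, 3): E4 above G3
  -> R2 @ bar 3 tick 0 v(0, 1): C3/A3 M6 -> D3/D4 P8 similar
  -> R3 @ bar 3 tick 0 v(2, 3): F4 above C4
  -> R4 @ bar 3 tick 0 v(0, 3): D3/C4 m7 untreated
  -> R3 @ bar 3 tick 1 v(2, 3): F4 above C4
  -> R3 @ bar 3 tick 2 v(2, 3): F4 above C4
  -> R3 @ bar 3 tick 3 v(2, 3): F4 above C4
  -> R2 @ bar 4 tick 0 v(1, 2): D4/F4 m3 -> E3/B3 P5 similar
  -> R2 @ bar 4 tick 0 v(1, 3): D4/C4 M2 -> E3/B3 P5 similar
  -> R2 @ bar 4 tick 0 v(2, 3): F4/C4 P4 -> B3/B3 P1 similar
  -> R4 @ bar 4 tick 0 v(0, 2): C3/B3 M7 untreated
  -> R4 @ bar 4 tick 0 v(0, 3): C3/B3 M7 untreated
  -> R7 @ bar 4 tick 0 v(1,): D4->E3 leap 10st
  -> R7 @ bar 4 tick 0 v(2,): F4->B3 leap 6st
  -> R1 @ bar 5 tick 0 v(1, 2): E3/B3 P5 -> C4/G4 P5 similar
  -> R2 @ bar 5 tick 0 v(0, 3): C3/B3 M7 -> E3/E4 P8 similar
  -> R3 @ bar 5 tick 0 v(2, 3): G4 above E4
  -> R8 @ bar 5 tick 0 v(0, 3): penult P8 not 3rd/6th
  -> R3 @ bar 5 tick 1 v(2, 3): G4 above E4
  -> R3 @ bar 5 tick 2 v(2, 3): G4 above E4
  -> R3 @ bar 5 tick 3 v(2, 3): G4 above E4
  -> R1 @ bar 6 tick 0 v(1, 2): C4/G4 P5 -> D4/A4 P5 similar
  -> R3 @ bar 6 tick 0 v(2, 3): A4 above F4
  -> R3 @ bar 6 tick 1 v(2, 3): A4 above F4
  -> R3 @ bar 6 tick 2 v(2, 3): A4 above F4
  -> R3 @ bar 6 tick 3 v(2, 3): A4 above F4
  -> R6 @ bar 6 tick 3 v(0, 3): closes on m3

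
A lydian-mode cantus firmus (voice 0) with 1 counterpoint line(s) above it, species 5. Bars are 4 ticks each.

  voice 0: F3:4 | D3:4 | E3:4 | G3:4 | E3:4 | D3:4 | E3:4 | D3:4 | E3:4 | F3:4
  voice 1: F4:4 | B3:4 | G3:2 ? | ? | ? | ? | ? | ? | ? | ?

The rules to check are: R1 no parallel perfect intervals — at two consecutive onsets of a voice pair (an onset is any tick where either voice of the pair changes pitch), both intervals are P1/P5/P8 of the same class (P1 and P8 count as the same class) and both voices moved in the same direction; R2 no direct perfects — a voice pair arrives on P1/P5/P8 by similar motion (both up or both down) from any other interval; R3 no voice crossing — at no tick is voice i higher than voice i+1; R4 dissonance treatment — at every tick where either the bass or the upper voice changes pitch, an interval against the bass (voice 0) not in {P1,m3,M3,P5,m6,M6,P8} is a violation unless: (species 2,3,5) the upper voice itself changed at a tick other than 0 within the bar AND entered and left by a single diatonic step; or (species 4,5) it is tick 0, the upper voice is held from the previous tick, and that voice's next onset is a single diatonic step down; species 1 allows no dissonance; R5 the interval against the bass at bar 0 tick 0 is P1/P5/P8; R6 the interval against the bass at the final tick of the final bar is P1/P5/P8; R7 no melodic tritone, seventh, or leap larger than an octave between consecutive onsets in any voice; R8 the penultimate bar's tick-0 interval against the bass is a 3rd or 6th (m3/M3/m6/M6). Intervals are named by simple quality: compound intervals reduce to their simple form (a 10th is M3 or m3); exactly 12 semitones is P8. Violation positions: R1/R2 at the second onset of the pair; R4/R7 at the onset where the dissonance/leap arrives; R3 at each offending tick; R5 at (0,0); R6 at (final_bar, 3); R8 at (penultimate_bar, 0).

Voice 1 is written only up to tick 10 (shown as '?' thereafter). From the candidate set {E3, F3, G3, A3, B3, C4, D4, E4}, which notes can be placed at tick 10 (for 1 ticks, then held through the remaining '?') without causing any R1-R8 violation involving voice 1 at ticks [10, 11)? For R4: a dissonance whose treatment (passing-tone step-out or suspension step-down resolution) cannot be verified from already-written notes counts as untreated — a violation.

{B3, C4, E3, E4, G3}

E3: legal
F3: violates R4
G3: legal
A3: violates R4
B3: legal
C4: legal
D4: violates R4
E4: legal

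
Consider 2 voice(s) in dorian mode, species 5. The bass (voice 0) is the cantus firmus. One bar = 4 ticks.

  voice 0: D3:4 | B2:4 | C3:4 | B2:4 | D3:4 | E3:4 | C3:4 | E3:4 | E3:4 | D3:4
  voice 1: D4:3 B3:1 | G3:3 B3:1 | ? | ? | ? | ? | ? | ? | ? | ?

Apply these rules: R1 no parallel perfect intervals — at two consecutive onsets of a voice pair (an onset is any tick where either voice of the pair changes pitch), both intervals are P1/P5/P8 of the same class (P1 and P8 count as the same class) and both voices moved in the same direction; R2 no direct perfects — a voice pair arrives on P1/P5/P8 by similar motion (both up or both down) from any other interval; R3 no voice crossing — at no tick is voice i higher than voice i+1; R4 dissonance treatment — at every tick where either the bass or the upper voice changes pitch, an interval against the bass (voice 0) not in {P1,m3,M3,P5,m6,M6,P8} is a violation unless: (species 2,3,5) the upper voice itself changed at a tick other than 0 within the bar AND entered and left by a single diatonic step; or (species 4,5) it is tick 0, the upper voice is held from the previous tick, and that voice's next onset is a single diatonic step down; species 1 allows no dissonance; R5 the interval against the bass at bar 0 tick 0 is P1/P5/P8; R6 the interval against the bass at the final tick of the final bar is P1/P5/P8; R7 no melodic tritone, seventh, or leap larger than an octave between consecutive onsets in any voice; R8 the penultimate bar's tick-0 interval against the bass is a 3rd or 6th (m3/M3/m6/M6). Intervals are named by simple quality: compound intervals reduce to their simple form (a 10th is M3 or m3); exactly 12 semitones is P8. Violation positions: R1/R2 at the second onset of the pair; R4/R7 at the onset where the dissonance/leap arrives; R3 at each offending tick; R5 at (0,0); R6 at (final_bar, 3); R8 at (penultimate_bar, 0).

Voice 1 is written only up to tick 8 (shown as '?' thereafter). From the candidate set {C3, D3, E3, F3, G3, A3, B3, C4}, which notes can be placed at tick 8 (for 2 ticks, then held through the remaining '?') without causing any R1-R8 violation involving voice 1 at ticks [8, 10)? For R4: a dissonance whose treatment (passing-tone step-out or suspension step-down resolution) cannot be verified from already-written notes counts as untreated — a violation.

{A3, E3, G3}

C3: violates R7
D3: violates R4
E3: legal
F3: violates R4,R7
G3: legal
A3: legal
B3: violates R4
C4: violates R1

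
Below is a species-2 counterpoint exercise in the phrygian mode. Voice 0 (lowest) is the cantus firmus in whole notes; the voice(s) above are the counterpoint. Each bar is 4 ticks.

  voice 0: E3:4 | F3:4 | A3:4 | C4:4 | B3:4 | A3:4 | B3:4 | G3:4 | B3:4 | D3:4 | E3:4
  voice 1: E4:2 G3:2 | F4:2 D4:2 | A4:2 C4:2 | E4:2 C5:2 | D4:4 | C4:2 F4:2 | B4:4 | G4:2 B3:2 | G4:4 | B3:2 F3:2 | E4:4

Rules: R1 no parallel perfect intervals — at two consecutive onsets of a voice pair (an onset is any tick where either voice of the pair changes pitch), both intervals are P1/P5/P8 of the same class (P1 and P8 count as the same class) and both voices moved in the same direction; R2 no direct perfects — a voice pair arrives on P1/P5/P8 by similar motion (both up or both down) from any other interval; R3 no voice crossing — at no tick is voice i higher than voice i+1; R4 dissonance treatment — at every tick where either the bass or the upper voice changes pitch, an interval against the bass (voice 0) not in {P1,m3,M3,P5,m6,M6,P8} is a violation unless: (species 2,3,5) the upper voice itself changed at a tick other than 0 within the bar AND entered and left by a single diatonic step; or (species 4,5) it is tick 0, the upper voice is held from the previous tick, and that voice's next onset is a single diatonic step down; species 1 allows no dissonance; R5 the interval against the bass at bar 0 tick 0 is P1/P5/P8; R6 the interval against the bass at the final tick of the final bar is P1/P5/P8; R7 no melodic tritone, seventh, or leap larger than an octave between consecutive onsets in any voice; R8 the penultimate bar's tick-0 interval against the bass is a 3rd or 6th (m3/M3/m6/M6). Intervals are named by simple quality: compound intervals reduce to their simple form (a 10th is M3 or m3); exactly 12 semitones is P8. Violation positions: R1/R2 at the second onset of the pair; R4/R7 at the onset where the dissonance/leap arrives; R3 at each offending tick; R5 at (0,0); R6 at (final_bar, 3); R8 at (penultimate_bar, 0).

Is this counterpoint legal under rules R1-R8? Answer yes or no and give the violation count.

bar 0: v0=E3 v1=E4 (P8)
bar 1: v0=F3 v1=F4 (P8)
bar 2: v0=A3 v1=A4 (P8)
bar 3: v0=C4 v1=E4 (M3)
bar 4: v0=B3 v1=D4 (m3)
bar 5: v0=A3 v1=C4 (m3)
bar 6: v0=B3 v1=B4 (P8)
bar 7: v0=G3 v1=G4 (P8)
bar 8: v0=B3 v1=G4 (m6)
bar 9: v0=D3 v1=B3 (M6)
bar 10: v0=E3 v1=E4 (P8)
  R2 @ bar1.0: E3/G3 m3 -> F3/F4 P8 similar
  R7 @ bar1.0: G3->F4 leap 10st
  R2 @ bar2.0: F3/D4 M6 -> A3/A4 P8 similar
  R7 @ bar4.0: C5->D4 leap 10st
  R2 @ bar6.0: A3/F4 m6 -> B3/B4 P8 similar
  R7 @ bar6.0: F4->B4 leap 6st
  R1 @ bar7.0: B3/B4 P8 -> G3/G4 P8 similar
  R7 @ bar9.2: B3->F3 leap 6st
  R2 @ bar10.0: D3/F3 m3 -> E3/E4 P8 similar
  R7 @ bar10.0: F3->E4 leap 11st

No (10 violations)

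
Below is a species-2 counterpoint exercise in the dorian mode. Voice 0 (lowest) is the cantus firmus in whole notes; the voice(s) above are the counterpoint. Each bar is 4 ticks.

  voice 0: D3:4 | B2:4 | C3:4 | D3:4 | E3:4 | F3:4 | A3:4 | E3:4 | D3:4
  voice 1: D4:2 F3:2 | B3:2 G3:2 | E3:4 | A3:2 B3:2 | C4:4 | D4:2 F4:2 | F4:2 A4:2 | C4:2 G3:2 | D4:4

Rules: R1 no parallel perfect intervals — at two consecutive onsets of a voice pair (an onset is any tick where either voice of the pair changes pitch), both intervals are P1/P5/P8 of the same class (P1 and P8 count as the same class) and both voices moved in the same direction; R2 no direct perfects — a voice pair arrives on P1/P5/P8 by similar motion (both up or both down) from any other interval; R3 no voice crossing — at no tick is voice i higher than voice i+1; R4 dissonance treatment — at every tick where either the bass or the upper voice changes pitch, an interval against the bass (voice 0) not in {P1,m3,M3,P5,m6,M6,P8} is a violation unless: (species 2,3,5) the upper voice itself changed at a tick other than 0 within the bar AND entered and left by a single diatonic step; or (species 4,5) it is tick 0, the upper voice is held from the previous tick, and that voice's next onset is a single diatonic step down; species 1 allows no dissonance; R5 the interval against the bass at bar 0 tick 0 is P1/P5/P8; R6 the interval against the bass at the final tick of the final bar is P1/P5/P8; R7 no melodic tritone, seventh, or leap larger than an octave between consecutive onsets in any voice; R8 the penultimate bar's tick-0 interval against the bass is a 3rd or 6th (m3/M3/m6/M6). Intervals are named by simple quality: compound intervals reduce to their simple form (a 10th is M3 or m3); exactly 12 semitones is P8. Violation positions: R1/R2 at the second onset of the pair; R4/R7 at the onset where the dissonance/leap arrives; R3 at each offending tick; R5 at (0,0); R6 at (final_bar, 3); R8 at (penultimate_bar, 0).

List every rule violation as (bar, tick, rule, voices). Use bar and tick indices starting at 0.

bar 0: v0=D3 v1=D4 downbeat P8
bar 1: v0=B2 v1=B3 downbeat P8
bar 2: v0=C3 v1=E3 downbeat M3
bar 3: v0=D3 v1=A3 downbeat P5
bar 4: v0=E3 v1=C4 downbeat m6
bar 5: v0=F3 v1=D4 downbeat M6
bar 6: v0=A3 v1=F4 downbeat m6
bar 7: v0=E3 v1=C4 downbeat m6
bar 8: v0=D3 v1=D4 downbeat P8
  -> R7 @ bar 1 tick 0 v(1,): F3->B3 leap 6st
  -> R2 @ bar 3 tick 0 v(0, 1): C3/E3 M3 -> D3/A3 P5 similar

(1, 0, R7, (1,))
(3, 0, R2, (0, 1))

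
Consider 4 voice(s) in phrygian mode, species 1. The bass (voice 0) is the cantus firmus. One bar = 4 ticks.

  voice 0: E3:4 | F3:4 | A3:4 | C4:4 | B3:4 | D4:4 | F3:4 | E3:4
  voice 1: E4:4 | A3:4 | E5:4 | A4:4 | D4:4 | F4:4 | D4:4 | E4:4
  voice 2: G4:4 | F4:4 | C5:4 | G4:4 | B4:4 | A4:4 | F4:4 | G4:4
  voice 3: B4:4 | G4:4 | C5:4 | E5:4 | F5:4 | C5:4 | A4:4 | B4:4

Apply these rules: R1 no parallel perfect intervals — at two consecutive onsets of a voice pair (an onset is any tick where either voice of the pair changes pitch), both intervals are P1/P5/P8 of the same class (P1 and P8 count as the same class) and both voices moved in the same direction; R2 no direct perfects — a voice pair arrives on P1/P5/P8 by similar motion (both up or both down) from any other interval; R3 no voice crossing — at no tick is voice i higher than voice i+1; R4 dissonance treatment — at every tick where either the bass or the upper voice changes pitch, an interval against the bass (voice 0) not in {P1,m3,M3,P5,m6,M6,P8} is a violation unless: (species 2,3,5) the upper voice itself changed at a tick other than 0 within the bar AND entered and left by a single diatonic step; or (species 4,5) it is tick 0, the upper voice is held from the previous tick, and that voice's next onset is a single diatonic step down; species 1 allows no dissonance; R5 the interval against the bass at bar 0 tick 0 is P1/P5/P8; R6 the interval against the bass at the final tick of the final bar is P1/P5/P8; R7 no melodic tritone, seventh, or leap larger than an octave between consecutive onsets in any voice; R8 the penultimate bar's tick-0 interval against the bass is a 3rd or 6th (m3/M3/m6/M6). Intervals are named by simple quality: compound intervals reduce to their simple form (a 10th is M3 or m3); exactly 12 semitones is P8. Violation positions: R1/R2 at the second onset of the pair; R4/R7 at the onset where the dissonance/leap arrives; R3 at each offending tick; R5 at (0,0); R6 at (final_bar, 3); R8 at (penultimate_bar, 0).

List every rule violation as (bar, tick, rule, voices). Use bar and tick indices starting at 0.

bar 0: v0=E3 v1=E4 v2=G4 v3=B4 downbeat P5
bar 1: v0=F3 v1=A3 v2=F4 v3=G4 downbeat M2
bar 2: v0=A3 v1=E5 v2=C5 v3=C5 downbeat m3
bar 3: v0=C4 v1=A4 v2=G4 v3=E5 downbeat M3
bar 4: v0=B3 v1=D4 v2=B4 v3=F5 downbeat TT
bar 5: v0=D4 v1=F4 v2=A4 v3=C5 downbeat m7
bar 6: v0=F3 v1=D4 v2=F4 v3=A4 downbeat M3
bar 7: v0=E3 v1=E4 v2=G4 v3=B4 downbeat P5
  -> R5 @ bar 0 tick 0 v(0, 2): opens on m3
  -> R4 @ bar 1 tick 0 v(0, 3): F3/G4 M2 untreated
  -> R2 @ bar 2 tick 0 v(0, 1): F3/A3 M3 -> A3/E5 P5 similar
  -> R2 @ bar 2 tick 0 v(2, 3): F4/G4 M2 -> C5/C5 P1 similar
  -> R3 @ bar 2 tick 0 v(1, 2): E5 above C5
  -> R7 @ bar 2 tick 0 v(1,): A3->E5 leap 19st
  -> R3 @ bar 2 tick 1 v(1, 2): E5 above C5
  -> R3 @ bar 2 tick 2 v(1, 2): E5 above C5
  -> R3 @ bar 2 tick 3 v(1, 2): E5 above C5
  -> R3 @ bar 3 tick 0 v(1, 2): A4 above G4
  -> R3 @ bar 3 tick 1 v(1, 2): A4 above G4
  -> R3 @ bar 3 tick 2 v(1, 2): A4 above G4
  -> R3 @ bar 3 tick 3 v(1, 2): A4 above G4
  -> R4 @ bar 4 tick 0 v(0, 3): B3/F5 TT untreated
  -> R4 @ bar 5 tick 0 v(0, 3): D4/C5 m7 untreated
  -> R1 @ bar 6 tick 0 v(1, 3): F4/C5 P5 -> D4/A4 P5 similar
  -> R2 @ bar 6 tick 0 v(0, 2): D4/A4 P5 -> F3/F4 P8 similar
  -> R8 @ bar 6 tick 0 v(0, 2): penult P8 not 3rd/6th
  -> R1 @ bar 7 tick 0 v(1, 3): D4/A4 P5 -> E4/B4 P5 similar
  -> R6 @ bar 7 tick 3 v(0, 2): closes on m3

(0, 0, R5, (0, 2))
(1, 0, R4, (0, 3))
(2, 0, R2, (0, 1))
(2, 0, R2, (2, 3))
(2, 0, R3, (1, 2))
(2, 0, R7, (1,))
(2, 1, R3, (1, 2))
(2, 2, R3, (1, 2))
(2, 3, R3, (1, 2))
(3, 0, R3, (1, 2))
(3, 1, R3, (1, 2))
(3, 2, R3, (1, 2))
(3, 3, R3, (1, 2))
(4, 0, R4, (0, 3))
(5, 0, R4, (0, 3))
(6, 0, R1, (1, 3))
(6, 0, R2, (0, 2))
(6, 0, R8, (0, 2))
(7, 0, R1, (1, 3))
(7, 3, R6, (0, 2))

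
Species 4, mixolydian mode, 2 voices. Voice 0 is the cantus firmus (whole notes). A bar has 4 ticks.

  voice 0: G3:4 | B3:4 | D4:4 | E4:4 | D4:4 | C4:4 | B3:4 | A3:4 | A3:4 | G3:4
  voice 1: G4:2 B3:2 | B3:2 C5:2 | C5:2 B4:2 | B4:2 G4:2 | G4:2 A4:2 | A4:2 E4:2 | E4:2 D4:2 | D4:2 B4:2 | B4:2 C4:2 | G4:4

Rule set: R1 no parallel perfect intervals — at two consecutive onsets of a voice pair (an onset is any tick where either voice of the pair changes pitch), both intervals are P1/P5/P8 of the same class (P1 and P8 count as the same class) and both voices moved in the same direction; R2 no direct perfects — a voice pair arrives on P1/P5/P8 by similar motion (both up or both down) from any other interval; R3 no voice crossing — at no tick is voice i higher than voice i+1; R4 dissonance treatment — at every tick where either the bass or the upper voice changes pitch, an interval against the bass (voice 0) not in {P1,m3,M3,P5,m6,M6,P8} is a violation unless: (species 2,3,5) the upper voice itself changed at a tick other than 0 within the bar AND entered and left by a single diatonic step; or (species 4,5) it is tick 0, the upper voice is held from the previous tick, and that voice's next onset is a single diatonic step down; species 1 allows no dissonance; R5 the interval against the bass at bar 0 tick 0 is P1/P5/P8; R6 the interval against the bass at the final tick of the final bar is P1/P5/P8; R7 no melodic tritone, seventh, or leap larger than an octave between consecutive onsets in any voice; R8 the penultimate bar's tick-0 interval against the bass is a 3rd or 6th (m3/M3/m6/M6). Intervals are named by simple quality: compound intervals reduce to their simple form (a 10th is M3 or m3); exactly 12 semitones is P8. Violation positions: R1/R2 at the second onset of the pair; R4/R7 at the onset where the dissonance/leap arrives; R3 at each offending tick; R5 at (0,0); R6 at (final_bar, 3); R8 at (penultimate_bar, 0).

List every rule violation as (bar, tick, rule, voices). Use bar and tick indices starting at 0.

(1, 2, R4, (0, 1))
(1, 2, R7, (1,))
(4, 0, R4, (0, 1))
(7, 0, R4, (0, 1))
(7, 2, R4, (0, 1))
(8, 0, R8, (0, 1))
(8, 2, R7, (1,))

bar 0: v0=G3 v1=G4 downbeat P8
bar 1: v0=B3 v1=B3 downbeat P1
bar 2: v0=D4 v1=C5 downbeat m7
bar 3: v0=E4 v1=B4 downbeat P5
bar 4: v0=D4 v1=G4 downbeat P4
bar 5: v0=C4 v1=A4 downbeat M6
bar 6: v0=B3 v1=E4 downbeat P4
bar 7: v0=A3 v1=D4 downbeat P4
bar 8: v0=A3 v1=B4 downbeat M2
bar 9: v0=G3 v1=G4 downbeat P8
  -> R4 @ bar 1 tick 2 v(0, 1): B3/C5 m2 untreated
  -> R7 @ bar 1 tick 2 v(1,): B3->C5 leap 13st
  -> R4 @ bar 4 tick 0 v(0, 1): D4/G4 P4 untreated
  -> R4 @ bar 7 tick 0 v(0, 1): A3/D4 P4 untreated
  -> R4 @ bar 7 tick 2 v(0, 1): A3/B4 M2 untreated
  -> R8 @ bar 8 tick 0 v(0, 1): penult M2 not 3rd/6th
  -> R7 @ bar 8 tick 2 v(1,): B4->C4 leap 11st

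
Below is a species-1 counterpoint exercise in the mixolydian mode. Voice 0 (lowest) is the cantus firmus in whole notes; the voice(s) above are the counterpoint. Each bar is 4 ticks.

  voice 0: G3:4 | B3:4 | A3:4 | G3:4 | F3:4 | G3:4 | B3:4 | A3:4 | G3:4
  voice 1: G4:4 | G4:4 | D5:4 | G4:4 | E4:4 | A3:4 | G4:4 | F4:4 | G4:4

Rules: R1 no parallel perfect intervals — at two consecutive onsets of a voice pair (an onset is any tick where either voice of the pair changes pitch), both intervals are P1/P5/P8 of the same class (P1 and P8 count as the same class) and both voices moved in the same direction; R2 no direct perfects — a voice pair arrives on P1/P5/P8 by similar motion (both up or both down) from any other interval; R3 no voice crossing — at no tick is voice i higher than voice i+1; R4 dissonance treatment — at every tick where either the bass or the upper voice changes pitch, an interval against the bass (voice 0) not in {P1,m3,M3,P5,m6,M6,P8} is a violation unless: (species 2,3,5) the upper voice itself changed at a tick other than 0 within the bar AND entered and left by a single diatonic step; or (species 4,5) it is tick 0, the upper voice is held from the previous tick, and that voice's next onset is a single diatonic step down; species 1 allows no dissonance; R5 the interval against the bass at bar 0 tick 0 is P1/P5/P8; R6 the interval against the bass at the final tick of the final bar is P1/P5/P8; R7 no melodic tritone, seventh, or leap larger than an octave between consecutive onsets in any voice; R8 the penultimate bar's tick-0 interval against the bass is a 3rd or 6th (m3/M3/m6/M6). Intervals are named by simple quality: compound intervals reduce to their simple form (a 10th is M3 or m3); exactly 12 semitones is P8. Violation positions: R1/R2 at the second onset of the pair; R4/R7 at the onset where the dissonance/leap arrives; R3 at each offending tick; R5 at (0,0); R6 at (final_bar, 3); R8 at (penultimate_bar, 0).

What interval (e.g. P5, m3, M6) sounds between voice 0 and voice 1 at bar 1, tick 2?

m6

voice 0=B3 voice 1=G4 -> m6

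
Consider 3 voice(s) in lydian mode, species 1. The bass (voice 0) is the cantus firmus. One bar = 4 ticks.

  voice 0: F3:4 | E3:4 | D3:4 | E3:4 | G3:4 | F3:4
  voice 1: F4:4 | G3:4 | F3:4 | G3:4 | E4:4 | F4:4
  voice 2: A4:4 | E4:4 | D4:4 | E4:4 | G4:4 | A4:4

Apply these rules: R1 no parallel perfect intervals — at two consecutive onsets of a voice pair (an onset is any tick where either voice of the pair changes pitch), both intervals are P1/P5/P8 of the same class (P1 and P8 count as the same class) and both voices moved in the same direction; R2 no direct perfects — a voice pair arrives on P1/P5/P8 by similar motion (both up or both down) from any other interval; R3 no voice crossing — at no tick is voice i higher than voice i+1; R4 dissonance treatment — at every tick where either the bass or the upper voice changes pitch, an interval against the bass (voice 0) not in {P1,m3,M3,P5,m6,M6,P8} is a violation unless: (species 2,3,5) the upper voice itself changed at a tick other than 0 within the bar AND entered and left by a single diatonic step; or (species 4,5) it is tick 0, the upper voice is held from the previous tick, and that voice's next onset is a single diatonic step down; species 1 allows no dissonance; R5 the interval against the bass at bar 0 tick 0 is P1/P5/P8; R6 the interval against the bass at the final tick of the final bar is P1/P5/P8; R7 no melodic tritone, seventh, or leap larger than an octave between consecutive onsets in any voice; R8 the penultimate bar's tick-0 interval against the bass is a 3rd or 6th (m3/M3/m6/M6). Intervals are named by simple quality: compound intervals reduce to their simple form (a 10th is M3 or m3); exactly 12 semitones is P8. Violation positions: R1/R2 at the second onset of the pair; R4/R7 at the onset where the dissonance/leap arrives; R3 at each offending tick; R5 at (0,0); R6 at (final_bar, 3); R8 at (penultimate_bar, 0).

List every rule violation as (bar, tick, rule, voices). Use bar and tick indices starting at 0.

bar 0: v0=F3 v1=F4 v2=A4 downbeat M3
bar 1: v0=E3 v1=G3 v2=E4 downbeat P8
bar 2: v0=D3 v1=F3 v2=D4 downbeat P8
bar 3: v0=E3 v1=G3 v2=E4 downbeat P8
bar 4: v0=G3 v1=E4 v2=G4 downbeat P8
bar 5: v0=F3 v1=F4 v2=A4 downbeat M3
  -> R5 @ bar 0 tick 0 v(0, 2): opens on M3
  -> R2 @ bar 1 tick 0 v(0, 2): F3/A4 M3 -> E3/E4 P8 similar
  -> R7 @ bar 1 tick 0 v(1,): F4->G3 leap 10st
  -> R1 @ bar 2 tick 0 v(0, 2): E3/E4 P8 -> D3/D4 P8 similar
  -> R1 @ bar 3 tick 0 v(0, 2): D3/D4 P8 -> E3/E4 P8 similar
  -> R1 @ bar 4 tick 0 v(0, 2): E3/E4 P8 -> G3/G4 P8 similar
  -> R8 @ bar 4 tick 0 v(0, 2): penult P8 not 3rd/6th
  -> R6 @ bar 5 tick 3 v(0, 2): closes on M3

(0, 0, R5, (0, 2))
(1, 0, R2, (0, 2))
(1, 0, R7, (1,))
(2, 0, R1, (0, 2))
(3, 0, R1, (0, 2))
(4, 0, R1, (0, 2))
(4, 0, R8, (0, 2))
(5, 3, R6, (0, 2))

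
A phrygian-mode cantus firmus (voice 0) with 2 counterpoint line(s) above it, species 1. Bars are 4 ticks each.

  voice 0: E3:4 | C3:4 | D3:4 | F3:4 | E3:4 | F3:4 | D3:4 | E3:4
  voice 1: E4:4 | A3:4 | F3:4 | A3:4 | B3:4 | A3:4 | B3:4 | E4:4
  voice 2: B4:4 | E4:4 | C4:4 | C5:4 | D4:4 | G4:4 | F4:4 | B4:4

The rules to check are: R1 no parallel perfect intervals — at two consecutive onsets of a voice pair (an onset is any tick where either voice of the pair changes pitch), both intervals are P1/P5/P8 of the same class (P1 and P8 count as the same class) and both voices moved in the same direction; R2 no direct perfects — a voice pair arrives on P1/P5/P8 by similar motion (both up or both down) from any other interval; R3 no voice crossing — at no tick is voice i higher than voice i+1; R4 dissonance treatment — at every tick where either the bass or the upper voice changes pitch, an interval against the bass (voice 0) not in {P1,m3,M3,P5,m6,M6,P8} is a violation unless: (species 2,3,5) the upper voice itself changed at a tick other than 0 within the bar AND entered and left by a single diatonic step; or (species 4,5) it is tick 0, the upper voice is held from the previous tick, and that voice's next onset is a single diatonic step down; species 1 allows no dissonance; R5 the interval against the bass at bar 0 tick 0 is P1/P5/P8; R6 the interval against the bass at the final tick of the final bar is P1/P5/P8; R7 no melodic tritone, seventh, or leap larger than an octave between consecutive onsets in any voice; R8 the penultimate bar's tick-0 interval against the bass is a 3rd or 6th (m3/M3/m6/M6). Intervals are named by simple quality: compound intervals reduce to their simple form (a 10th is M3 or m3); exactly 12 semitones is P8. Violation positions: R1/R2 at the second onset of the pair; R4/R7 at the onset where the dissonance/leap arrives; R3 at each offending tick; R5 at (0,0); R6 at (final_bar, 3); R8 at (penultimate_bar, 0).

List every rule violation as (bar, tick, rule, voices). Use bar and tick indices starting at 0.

bar 0: v0=E3 v1=E4 v2=B4 downbeat P5
bar 1: v0=C3 v1=A3 v2=E4 downbeat M3
bar 2: v0=D3 v1=F3 v2=C4 downbeat m7
bar 3: v0=F3 v1=A3 v2=C5 downbeat P5
bar 4: v0=E3 v1=B3 v2=D4 downbeat m7
bar 5: v0=F3 v1=A3 v2=G4 downbeat M2
bar 6: v0=D3 v1=B3 v2=F4 downbeat m3
bar 7: v0=E3 v1=E4 v2=B4 downbeat P5
  -> R1 @ bar 1 tick 0 v(1, 2): E4/B4 P5 -> A3/E4 P5 similar
  -> R1 @ bar 2 tick 0 v(1, 2): A3/E4 P5 -> F3/C4 P5 similar
  -> R4 @ bar 2 tick 0 v(0, 2): D3/C4 m7 untreated
  -> R2 @ bar 3 tick 0 v(0, 2): D3/C4 m7 -> F3/C5 P5 similar
  -> R4 @ bar 4 tick 0 v(0, 2): E3/D4 m7 untreated
  -> R7 @ bar 4 tick 0 v(2,): C5->D4 leap 10st
  -> R4 @ bar 5 tick 0 v(0, 2): F3/G4 M2 untreated
  -> R2 @ bar 7 tick 0 v(0, 1): D3/B3 M6 -> E3/E4 P8 similar
  -> R2 @ bar 7 tick 0 v(0, 2): D3/F4 m3 -> E3/B4 P5 similar
  -> R2 @ bar 7 tick 0 v(1, 2): B3/F4 TT -> E4/B4 P5 similar
  -> R7 @ bar 7 tick 0 v(2,): F4->B4 leap 6st

(1, 0, R1, (1, 2))
(2, 0, R1, (1, 2))
(2, 0, R4, (0, 2))
(3, 0, R2, (0, 2))
(4, 0, R4, (0, 2))
(4, 0, R7, (2,))
(5, 0, R4, (0, 2))
(7, 0, R2, (0, 1))
(7, 0, R2, (0, 2))
(7, 0, R2, (1, 2))
(7, 0, R7, (2,))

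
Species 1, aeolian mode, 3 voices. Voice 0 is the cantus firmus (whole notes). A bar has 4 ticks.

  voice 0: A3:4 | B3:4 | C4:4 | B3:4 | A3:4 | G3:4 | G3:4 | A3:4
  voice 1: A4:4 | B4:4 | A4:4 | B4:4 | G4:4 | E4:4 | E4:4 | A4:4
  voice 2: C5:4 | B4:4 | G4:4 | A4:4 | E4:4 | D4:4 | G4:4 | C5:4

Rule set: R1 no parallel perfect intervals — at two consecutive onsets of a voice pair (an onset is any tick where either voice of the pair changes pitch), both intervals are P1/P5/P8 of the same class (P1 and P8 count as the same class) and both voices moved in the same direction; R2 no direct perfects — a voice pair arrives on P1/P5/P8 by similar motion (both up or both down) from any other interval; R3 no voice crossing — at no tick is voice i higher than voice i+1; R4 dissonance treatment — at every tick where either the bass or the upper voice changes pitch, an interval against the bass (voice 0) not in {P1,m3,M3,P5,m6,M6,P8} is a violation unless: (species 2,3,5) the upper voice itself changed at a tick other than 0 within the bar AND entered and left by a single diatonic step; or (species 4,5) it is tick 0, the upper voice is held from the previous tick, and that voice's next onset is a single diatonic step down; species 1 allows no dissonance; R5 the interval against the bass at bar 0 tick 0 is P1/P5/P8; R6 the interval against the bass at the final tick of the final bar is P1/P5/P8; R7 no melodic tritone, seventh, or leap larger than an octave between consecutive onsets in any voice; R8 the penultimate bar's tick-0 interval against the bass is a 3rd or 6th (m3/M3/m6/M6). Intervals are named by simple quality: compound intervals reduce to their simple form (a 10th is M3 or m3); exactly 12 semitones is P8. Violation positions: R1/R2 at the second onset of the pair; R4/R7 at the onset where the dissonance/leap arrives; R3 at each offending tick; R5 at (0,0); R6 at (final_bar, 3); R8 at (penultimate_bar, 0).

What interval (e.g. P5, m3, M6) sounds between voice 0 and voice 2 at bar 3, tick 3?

m7

voice 0=B3 voice 2=A4 -> m7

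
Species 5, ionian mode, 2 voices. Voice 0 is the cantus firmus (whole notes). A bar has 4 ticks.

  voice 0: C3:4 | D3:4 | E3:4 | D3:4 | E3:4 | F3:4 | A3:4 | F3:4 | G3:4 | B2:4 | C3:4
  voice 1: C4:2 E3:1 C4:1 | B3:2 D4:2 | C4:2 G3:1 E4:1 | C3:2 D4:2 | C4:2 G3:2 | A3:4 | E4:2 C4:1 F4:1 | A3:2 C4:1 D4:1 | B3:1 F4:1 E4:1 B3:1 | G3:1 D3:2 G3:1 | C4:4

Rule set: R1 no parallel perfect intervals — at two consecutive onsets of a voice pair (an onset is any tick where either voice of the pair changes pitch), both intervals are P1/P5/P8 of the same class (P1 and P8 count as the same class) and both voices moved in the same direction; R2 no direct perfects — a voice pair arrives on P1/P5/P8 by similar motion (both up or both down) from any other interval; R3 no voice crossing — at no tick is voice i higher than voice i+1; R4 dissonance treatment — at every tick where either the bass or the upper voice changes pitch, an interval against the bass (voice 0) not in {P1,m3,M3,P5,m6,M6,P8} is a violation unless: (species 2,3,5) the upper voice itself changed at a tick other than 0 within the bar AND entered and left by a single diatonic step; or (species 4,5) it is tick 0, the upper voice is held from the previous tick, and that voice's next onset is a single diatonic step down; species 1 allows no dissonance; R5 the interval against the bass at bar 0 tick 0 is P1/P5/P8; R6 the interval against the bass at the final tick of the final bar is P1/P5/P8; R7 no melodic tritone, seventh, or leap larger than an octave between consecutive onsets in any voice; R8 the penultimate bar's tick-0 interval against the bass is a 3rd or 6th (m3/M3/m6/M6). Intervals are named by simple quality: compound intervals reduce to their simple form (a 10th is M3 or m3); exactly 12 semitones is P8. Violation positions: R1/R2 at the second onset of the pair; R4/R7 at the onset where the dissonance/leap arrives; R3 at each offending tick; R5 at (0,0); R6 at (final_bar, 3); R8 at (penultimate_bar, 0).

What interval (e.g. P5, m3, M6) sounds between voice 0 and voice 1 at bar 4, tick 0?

voice 0=E3 voice 1=C4 -> m6

m6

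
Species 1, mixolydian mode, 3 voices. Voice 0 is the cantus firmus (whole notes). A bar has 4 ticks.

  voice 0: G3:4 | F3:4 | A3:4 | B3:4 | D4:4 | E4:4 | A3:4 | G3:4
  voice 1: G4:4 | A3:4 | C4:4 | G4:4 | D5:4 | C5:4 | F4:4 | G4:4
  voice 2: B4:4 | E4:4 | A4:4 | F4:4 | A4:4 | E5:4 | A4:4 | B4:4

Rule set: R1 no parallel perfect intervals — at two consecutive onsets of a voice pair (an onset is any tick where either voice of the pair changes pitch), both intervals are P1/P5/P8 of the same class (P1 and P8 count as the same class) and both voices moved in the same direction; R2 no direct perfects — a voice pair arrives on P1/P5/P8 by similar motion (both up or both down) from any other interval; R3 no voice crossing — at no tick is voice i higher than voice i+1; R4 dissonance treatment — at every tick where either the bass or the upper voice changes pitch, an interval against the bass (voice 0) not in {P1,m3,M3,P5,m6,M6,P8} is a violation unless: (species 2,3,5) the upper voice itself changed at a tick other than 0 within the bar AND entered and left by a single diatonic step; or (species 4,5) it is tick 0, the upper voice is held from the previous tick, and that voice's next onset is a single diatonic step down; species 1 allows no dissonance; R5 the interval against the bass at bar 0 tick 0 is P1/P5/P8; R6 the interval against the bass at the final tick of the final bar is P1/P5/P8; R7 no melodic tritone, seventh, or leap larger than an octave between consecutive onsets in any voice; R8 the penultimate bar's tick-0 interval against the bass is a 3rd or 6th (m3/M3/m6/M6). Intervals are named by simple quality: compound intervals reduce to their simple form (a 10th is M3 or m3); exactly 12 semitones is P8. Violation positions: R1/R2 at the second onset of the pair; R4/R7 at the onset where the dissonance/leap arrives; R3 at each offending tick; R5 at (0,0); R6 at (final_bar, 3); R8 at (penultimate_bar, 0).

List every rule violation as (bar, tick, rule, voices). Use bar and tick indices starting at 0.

(0, 0, R5, (0, 2))
(1, 0, R2, (1, 2))
(1, 0, R4, (0, 2))
(1, 0, R7, (1,))
(2, 0, R2, (0, 2))
(3, 0, R3, (1, 2))
(3, 0, R4, (0, 2))
(3, 1, R3, (1, 2))
(3, 2, R3, (1, 2))
(3, 3, R3, (1, 2))
(4, 0, R2, (0, 1))
(4, 0, R2, (0, 2))
(4, 0, R3, (1, 2))
(4, 1, R3, (1, 2))
(4, 2, R3, (1, 2))
(4, 3, R3, (1, 2))
(5, 0, R2, (0, 2))
(6, 0, R1, (0, 2))
(6, 0, R8, (0, 2))
(7, 3, R6, (0, 2))

bar 0: v0=G3 v1=G4 v2=B4 downbeat M3
bar 1: v0=F3 v1=A3 v2=E4 downbeat M7
bar 2: v0=A3 v1=C4 v2=A4 downbeat P8
bar 3: v0=B3 v1=G4 v2=F4 downbeat TT
bar 4: v0=D4 v1=D5 v2=A4 downbeat P5
bar 5: v0=E4 v1=C5 v2=E5 downbeat P8
bar 6: v0=A3 v1=F4 v2=A4 downbeat P8
bar 7: v0=G3 v1=G4 v2=B4 downbeat M3
  -> R5 @ bar 0 tick 0 v(0, 2): opens on M3
  -> R2 @ bar 1 tick 0 v(1, 2): G4/B4 M3 -> A3/E4 P5 similar
  -> R4 @ bar 1 tick 0 v(0, 2): F3/E4 M7 untreated
  -> R7 @ bar 1 tick 0 v(1,): G4->A3 leap 10st
  -> R2 @ bar 2 tick 0 v(0, 2): F3/E4 M7 -> A3/A4 P8 similar
  -> R3 @ bar 3 tick 0 v(1, 2): G4 above F4
  -> R4 @ bar 3 tick 0 v(0, 2): B3/F4 TT untreated
  -> R3 @ bar 3 tick 1 v(1, 2): G4 above F4
  -> R3 @ bar 3 tick 2 v(1, 2): G4 above F4
  -> R3 @ bar 3 tick 3 v(1, 2): G4 above F4
  -> R2 @ bar 4 tick 0 v(0, 1): B3/G4 m6 -> D4/D5 P8 similar
  -> R2 @ bar 4 tick 0 v(0, 2): B3/F4 TT -> D4/A4 P5 similar
  -> R3 @ bar 4 tick 0 v(1, 2): D5 above A4
  -> R3 @ bar 4 tick 1 v(1, 2): D5 above A4
  -> R3 @ bar 4 tick 2 v(1, 2): D5 above A4
  -> R3 @ bar 4 tick 3 v(1, 2): D5 above A4
  -> R2 @ bar 5 tick 0 v(0, 2): D4/A4 P5 -> E4/E5 P8 similar
  -> R1 @ bar 6 tick 0 v(0, 2): E4/E5 P8 -> A3/A4 P8 similar
  -> R8 @ bar 6 tick 0 v(0, 2): penult P8 not 3rd/6th
  -> R6 @ bar 7 tick 3 v(0, 2): closes on M3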